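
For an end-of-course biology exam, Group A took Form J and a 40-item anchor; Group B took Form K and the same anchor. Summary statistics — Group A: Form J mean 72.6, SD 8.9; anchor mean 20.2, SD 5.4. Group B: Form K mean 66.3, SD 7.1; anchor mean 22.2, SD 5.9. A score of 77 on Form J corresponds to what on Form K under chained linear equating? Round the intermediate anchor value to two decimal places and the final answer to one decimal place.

Form J → anchor (Group A): v = (5.4/8.9)(77 − 72.6) + 20.2 = 22.87
anchor → Form K (Group B): y = (7.1/5.9)(22.87 − 22.2) + 66.3 = 67.1

67.1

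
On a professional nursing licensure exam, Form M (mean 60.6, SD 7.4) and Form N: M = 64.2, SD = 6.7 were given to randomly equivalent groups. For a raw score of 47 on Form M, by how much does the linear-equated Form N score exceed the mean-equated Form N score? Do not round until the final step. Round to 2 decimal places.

Mean-equated: 47 + (64.2 − 60.6) = 50.60
Linear-equated: (6.7/7.4)(47 − 60.6) + 64.2 = 51.886
Difference = 51.886 − 50.60 = 1.29

1.29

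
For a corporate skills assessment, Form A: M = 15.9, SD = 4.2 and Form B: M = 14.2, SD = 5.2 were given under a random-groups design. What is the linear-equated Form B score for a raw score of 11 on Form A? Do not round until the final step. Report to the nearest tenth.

Linear equating: y = (SD_Y/SD_X)(x − M_X) + M_Y
y = (5.2/4.2)(11 − 15.9) + 14.2
y = 1.238095 × -4.9 + 14.2 = -6.0667 + 14.2 = 8.1

8.1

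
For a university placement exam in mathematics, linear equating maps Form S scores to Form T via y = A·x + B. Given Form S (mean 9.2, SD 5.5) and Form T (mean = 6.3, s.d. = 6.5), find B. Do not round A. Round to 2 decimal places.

A = SD_Y / SD_X = 6.5 / 5.5 = 1.181818
B = M_Y − A·M_X = 6.3 − 1.181818 × 9.2 = -4.57

-4.57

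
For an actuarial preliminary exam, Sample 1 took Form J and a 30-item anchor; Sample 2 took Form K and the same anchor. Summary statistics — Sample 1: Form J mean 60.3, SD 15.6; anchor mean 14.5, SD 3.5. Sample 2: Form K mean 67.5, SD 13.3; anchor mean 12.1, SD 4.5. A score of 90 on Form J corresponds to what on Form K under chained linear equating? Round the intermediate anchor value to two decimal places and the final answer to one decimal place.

Form J → anchor (Sample 1): v = (3.5/15.6)(90 − 60.3) + 14.5 = 21.16
anchor → Form K (Sample 2): y = (13.3/4.5)(21.16 − 12.1) + 67.5 = 94.3

94.3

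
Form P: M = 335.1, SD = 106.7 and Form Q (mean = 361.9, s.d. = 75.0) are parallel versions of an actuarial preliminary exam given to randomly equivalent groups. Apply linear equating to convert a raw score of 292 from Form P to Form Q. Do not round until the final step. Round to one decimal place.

Linear equating: y = (SD_Y/SD_X)(x − M_X) + M_Y
y = (75.0/106.7)(292 − 335.1) + 361.9
y = 0.702905 × -43.1 + 361.9 = -30.2952 + 361.9 = 331.6

331.6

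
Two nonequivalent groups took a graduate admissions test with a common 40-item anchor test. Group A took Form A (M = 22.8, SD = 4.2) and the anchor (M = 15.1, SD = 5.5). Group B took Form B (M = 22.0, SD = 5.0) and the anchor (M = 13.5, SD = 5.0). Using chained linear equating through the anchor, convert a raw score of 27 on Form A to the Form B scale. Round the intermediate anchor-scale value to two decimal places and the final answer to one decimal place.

29.1

Form A → anchor (Group A): v = (5.5/4.2)(27 − 22.8) + 15.1 = 20.60
anchor → Form B (Group B): y = (5.0/5.0)(20.60 − 13.5) + 22.0 = 29.1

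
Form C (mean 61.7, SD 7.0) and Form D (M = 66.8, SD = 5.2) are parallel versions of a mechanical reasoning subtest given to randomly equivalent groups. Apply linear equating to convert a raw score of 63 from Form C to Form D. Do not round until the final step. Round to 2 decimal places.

67.77

Linear equating: y = (SD_Y/SD_X)(x − M_X) + M_Y
y = (5.2/7.0)(63 − 61.7) + 66.8
y = 0.742857 × 1.3 + 66.8 = 0.9657 + 66.8 = 67.77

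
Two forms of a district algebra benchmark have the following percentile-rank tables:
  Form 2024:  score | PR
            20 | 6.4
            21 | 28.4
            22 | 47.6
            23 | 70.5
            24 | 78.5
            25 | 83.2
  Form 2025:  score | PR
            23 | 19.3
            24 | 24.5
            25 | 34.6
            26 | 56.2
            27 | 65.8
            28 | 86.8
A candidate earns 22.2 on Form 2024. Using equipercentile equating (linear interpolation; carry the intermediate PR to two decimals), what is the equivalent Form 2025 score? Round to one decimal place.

PR of 22.2 on Form 2024: 47.6 + (22.2 − 22)/(23 − 22) × (70.5 − 47.6) = 52.18
On Form 2025, PR 52.18 falls between score 25 (PR 34.6) and 26 (PR 56.2).
Interpolate: 25 + (52.18 − 34.6)/(56.2 − 34.6) × (26 − 25) = 25.8

25.8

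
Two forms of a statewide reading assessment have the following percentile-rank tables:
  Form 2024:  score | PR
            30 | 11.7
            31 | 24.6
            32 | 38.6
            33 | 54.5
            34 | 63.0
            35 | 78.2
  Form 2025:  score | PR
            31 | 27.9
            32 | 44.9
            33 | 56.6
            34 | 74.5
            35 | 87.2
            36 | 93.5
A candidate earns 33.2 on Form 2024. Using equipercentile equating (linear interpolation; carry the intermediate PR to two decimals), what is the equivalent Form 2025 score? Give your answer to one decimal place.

PR of 33.2 on Form 2024: 54.5 + (33.2 − 33)/(34 − 33) × (63.0 − 54.5) = 56.20
On Form 2025, PR 56.20 falls between score 32 (PR 44.9) and 33 (PR 56.6).
Interpolate: 32 + (56.20 − 44.9)/(56.6 − 44.9) × (33 − 32) = 33.0

33.0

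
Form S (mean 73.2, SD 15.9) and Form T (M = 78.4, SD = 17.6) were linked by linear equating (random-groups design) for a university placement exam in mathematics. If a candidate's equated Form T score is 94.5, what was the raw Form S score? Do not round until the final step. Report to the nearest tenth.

87.7

Invert y = (SD_Y/SD_X)(x − M_X) + M_Y:
x = (SD_X/SD_Y)(y − M_Y) + M_X = (15.9/17.6)(94.5 − 78.4) + 73.2
x = 0.903409 × 16.100 + 73.2 = 87.7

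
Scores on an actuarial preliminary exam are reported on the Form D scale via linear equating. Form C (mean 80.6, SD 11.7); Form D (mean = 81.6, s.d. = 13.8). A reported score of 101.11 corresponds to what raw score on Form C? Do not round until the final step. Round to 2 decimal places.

Invert y = (SD_Y/SD_X)(x − M_X) + M_Y:
x = (SD_X/SD_Y)(y − M_Y) + M_X = (11.7/13.8)(101.11 − 81.6) + 80.6
x = 0.847826 × 19.510 + 80.6 = 97.14

97.14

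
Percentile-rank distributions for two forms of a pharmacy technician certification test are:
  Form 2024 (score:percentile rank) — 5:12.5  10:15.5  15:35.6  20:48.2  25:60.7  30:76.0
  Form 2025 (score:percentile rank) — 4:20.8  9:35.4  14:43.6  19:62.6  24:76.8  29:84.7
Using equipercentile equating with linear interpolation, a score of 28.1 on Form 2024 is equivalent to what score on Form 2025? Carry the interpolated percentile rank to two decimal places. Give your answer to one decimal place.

PR of 28.1 on Form 2024: 60.7 + (28.1 − 25)/(30 − 25) × (76.0 − 60.7) = 70.19
On Form 2025, PR 70.19 falls between score 19 (PR 62.6) and 24 (PR 76.8).
Interpolate: 19 + (70.19 − 62.6)/(76.8 − 62.6) × (24 − 19) = 21.7

21.7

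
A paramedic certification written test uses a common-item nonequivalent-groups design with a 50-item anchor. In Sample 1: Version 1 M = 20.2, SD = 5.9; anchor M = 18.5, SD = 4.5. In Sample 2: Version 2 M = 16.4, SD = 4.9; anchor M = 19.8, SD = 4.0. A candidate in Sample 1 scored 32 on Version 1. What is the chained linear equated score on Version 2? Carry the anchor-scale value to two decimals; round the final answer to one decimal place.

25.8

Version 1 → anchor (Sample 1): v = (4.5/5.9)(32 − 20.2) + 18.5 = 27.50
anchor → Version 2 (Sample 2): y = (4.9/4.0)(27.50 − 19.8) + 16.4 = 25.8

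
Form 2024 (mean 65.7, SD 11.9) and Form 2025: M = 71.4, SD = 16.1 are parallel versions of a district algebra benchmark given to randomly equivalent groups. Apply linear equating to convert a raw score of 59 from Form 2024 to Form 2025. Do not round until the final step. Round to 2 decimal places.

Linear equating: y = (SD_Y/SD_X)(x − M_X) + M_Y
y = (16.1/11.9)(59 − 65.7) + 71.4
y = 1.352941 × -6.7 + 71.4 = -9.0647 + 71.4 = 62.34

62.34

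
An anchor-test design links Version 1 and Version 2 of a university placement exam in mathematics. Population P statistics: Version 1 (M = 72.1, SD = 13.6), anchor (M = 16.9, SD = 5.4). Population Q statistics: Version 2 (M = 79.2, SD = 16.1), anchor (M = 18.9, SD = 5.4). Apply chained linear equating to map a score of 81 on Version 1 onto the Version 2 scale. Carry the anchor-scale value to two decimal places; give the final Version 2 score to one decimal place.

Version 1 → anchor (Population P): v = (5.4/13.6)(81 − 72.1) + 16.9 = 20.43
anchor → Version 2 (Population Q): y = (16.1/5.4)(20.43 − 18.9) + 79.2 = 83.8

83.8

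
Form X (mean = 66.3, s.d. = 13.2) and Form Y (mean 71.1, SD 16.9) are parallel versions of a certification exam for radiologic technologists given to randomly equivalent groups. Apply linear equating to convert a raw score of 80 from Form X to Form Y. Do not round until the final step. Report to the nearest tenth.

88.6

Linear equating: y = (SD_Y/SD_X)(x − M_X) + M_Y
y = (16.9/13.2)(80 − 66.3) + 71.1
y = 1.280303 × 13.7 + 71.1 = 17.5402 + 71.1 = 88.6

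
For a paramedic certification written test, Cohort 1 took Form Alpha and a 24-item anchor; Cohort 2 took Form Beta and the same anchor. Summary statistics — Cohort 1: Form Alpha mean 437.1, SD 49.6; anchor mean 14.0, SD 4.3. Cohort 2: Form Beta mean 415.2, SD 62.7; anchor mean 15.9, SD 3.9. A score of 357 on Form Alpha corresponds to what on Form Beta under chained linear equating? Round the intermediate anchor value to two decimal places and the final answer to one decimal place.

273.1

Form Alpha → anchor (Cohort 1): v = (4.3/49.6)(357 − 437.1) + 14.0 = 7.06
anchor → Form Beta (Cohort 2): y = (62.7/3.9)(7.06 − 15.9) + 415.2 = 273.1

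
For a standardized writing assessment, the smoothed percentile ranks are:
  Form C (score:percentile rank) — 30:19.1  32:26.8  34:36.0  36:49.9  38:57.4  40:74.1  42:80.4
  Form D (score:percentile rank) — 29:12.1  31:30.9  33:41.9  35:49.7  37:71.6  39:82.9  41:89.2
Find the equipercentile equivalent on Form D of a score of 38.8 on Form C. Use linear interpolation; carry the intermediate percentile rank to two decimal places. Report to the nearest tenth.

36.3

PR of 38.8 on Form C: 57.4 + (38.8 − 38)/(40 − 38) × (74.1 − 57.4) = 64.08
On Form D, PR 64.08 falls between score 35 (PR 49.7) and 37 (PR 71.6).
Interpolate: 35 + (64.08 − 49.7)/(71.6 − 49.7) × (37 − 35) = 36.3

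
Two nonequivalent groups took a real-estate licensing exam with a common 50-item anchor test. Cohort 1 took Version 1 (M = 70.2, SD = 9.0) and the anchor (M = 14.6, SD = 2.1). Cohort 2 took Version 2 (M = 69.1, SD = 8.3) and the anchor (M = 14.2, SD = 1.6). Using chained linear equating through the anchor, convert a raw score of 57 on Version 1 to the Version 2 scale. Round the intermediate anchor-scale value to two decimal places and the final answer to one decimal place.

Version 1 → anchor (Cohort 1): v = (2.1/9.0)(57 − 70.2) + 14.6 = 11.52
anchor → Version 2 (Cohort 2): y = (8.3/1.6)(11.52 − 14.2) + 69.1 = 55.2

55.2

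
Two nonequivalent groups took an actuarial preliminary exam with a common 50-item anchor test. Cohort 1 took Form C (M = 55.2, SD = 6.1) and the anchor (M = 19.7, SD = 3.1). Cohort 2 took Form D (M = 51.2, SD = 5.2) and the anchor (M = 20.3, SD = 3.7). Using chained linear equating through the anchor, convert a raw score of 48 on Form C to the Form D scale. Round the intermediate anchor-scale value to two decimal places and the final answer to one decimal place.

45.2

Form C → anchor (Cohort 1): v = (3.1/6.1)(48 − 55.2) + 19.7 = 16.04
anchor → Form D (Cohort 2): y = (5.2/3.7)(16.04 − 20.3) + 51.2 = 45.2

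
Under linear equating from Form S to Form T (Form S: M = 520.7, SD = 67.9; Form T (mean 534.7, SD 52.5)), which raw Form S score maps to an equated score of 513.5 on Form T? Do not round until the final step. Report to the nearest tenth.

Invert y = (SD_Y/SD_X)(x − M_X) + M_Y:
x = (SD_X/SD_Y)(y − M_Y) + M_X = (67.9/52.5)(513.5 − 534.7) + 520.7
x = 1.293333 × -21.200 + 520.7 = 493.3

493.3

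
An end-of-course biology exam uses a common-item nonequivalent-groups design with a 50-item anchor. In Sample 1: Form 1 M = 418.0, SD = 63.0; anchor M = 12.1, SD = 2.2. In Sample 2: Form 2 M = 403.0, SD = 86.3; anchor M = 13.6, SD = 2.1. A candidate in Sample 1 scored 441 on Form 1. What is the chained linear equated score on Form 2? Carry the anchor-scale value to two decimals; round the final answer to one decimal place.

374.2

Form 1 → anchor (Sample 1): v = (2.2/63.0)(441 − 418.0) + 12.1 = 12.90
anchor → Form 2 (Sample 2): y = (86.3/2.1)(12.90 − 13.6) + 403.0 = 374.2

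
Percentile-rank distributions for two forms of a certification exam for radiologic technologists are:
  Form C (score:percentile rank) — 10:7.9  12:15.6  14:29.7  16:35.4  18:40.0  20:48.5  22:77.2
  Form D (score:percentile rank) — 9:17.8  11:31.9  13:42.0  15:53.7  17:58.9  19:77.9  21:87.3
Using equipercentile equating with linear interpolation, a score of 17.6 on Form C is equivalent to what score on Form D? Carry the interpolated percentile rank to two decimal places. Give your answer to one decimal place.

12.4

PR of 17.6 on Form C: 35.4 + (17.6 − 16)/(18 − 16) × (40.0 − 35.4) = 39.08
On Form D, PR 39.08 falls between score 11 (PR 31.9) and 13 (PR 42.0).
Interpolate: 11 + (39.08 − 31.9)/(42.0 − 31.9) × (13 − 11) = 12.4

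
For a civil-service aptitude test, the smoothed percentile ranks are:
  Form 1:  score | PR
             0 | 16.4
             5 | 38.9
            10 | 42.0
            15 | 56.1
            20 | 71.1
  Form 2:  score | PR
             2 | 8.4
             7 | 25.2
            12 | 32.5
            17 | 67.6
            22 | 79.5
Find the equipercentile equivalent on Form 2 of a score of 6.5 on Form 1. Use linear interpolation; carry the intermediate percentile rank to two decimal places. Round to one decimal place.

PR of 6.5 on Form 1: 38.9 + (6.5 − 5)/(10 − 5) × (42.0 − 38.9) = 39.83
On Form 2, PR 39.83 falls between score 12 (PR 32.5) and 17 (PR 67.6).
Interpolate: 12 + (39.83 − 32.5)/(67.6 − 32.5) × (17 − 12) = 13.0

13.0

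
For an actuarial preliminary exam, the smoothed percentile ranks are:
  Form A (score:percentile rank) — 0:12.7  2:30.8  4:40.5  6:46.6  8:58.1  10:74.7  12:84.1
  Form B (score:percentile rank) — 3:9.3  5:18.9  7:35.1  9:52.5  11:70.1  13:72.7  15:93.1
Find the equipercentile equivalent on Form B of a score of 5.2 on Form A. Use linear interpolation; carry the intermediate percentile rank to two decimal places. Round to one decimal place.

8.0

PR of 5.2 on Form A: 40.5 + (5.2 − 4)/(6 − 4) × (46.6 − 40.5) = 44.16
On Form B, PR 44.16 falls between score 7 (PR 35.1) and 9 (PR 52.5).
Interpolate: 7 + (44.16 − 35.1)/(52.5 − 35.1) × (9 − 7) = 8.0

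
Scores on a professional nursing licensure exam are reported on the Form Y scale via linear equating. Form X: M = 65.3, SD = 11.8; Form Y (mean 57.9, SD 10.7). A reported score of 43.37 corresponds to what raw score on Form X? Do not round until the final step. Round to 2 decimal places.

49.28

Invert y = (SD_Y/SD_X)(x − M_X) + M_Y:
x = (SD_X/SD_Y)(y − M_Y) + M_X = (11.8/10.7)(43.37 − 57.9) + 65.3
x = 1.102804 × -14.530 + 65.3 = 49.28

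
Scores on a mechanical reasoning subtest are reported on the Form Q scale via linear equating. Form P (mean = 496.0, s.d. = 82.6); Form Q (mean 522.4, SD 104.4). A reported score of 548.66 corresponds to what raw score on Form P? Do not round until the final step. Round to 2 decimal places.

516.78

Invert y = (SD_Y/SD_X)(x − M_X) + M_Y:
x = (SD_X/SD_Y)(y − M_Y) + M_X = (82.6/104.4)(548.66 − 522.4) + 496.0
x = 0.791188 × 26.260 + 496.0 = 516.78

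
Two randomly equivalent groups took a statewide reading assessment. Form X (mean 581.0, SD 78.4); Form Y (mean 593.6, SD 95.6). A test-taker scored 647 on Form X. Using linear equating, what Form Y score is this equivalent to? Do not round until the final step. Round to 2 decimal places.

674.08

Linear equating: y = (SD_Y/SD_X)(x − M_X) + M_Y
y = (95.6/78.4)(647 − 581.0) + 593.6
y = 1.219388 × 66.0 + 593.6 = 80.4796 + 593.6 = 674.08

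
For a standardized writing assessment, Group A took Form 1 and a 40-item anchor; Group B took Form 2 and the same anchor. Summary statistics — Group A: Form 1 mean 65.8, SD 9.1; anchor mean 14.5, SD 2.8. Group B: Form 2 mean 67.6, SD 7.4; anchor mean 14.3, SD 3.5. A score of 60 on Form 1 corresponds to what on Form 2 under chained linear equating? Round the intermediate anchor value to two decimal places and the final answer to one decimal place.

Form 1 → anchor (Group A): v = (2.8/9.1)(60 − 65.8) + 14.5 = 12.72
anchor → Form 2 (Group B): y = (7.4/3.5)(12.72 − 14.3) + 67.6 = 64.3

64.3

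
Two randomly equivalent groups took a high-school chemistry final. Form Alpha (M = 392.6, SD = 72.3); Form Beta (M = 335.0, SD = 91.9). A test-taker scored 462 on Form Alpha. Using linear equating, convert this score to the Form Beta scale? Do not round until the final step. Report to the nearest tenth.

Linear equating: y = (SD_Y/SD_X)(x − M_X) + M_Y
y = (91.9/72.3)(462 − 392.6) + 335.0
y = 1.271093 × 69.4 + 335.0 = 88.2138 + 335.0 = 423.2

423.2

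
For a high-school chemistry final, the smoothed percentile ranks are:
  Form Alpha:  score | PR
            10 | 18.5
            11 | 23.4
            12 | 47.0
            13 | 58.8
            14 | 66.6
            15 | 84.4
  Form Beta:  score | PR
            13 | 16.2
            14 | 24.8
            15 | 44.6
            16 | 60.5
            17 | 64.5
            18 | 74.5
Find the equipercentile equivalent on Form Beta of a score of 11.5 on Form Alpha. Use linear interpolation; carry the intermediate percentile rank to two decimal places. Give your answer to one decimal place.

PR of 11.5 on Form Alpha: 23.4 + (11.5 − 11)/(12 − 11) × (47.0 − 23.4) = 35.20
On Form Beta, PR 35.20 falls between score 14 (PR 24.8) and 15 (PR 44.6).
Interpolate: 14 + (35.20 − 24.8)/(44.6 − 24.8) × (15 − 14) = 14.5

14.5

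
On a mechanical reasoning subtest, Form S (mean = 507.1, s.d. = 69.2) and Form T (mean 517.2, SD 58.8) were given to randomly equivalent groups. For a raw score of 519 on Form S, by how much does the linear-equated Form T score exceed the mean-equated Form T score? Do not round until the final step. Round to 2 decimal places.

-1.79

Mean-equated: 519 + (517.2 − 507.1) = 529.10
Linear-equated: (58.8/69.2)(519 − 507.1) + 517.2 = 527.312
Difference = 527.312 − 529.10 = -1.79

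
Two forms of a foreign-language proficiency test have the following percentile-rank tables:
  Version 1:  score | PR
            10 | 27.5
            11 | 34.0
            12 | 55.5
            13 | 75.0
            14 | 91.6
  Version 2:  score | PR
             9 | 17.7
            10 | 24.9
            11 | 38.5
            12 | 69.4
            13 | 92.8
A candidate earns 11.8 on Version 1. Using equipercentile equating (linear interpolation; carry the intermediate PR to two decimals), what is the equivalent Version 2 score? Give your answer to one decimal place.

PR of 11.8 on Version 1: 34.0 + (11.8 − 11)/(12 − 11) × (55.5 − 34.0) = 51.20
On Version 2, PR 51.20 falls between score 11 (PR 38.5) and 12 (PR 69.4).
Interpolate: 11 + (51.20 − 38.5)/(69.4 − 38.5) × (12 − 11) = 11.4

11.4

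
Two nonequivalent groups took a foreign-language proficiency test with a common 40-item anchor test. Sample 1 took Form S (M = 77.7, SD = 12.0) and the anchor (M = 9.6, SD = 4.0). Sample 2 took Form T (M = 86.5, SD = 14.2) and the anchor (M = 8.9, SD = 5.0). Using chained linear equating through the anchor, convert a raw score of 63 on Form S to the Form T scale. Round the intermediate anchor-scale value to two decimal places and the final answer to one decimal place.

Form S → anchor (Sample 1): v = (4.0/12.0)(63 − 77.7) + 9.6 = 4.70
anchor → Form T (Sample 2): y = (14.2/5.0)(4.70 − 8.9) + 86.5 = 74.6

74.6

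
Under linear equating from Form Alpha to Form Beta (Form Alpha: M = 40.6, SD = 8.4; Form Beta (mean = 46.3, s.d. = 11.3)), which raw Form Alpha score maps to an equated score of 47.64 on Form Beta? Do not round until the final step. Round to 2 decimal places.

Invert y = (SD_Y/SD_X)(x − M_X) + M_Y:
x = (SD_X/SD_Y)(y − M_Y) + M_X = (8.4/11.3)(47.64 − 46.3) + 40.6
x = 0.743363 × 1.340 + 40.6 = 41.60

41.60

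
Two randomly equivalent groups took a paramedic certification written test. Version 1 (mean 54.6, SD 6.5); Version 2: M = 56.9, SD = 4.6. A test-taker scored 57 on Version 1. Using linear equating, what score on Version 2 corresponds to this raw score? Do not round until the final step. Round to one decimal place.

58.6

Linear equating: y = (SD_Y/SD_X)(x − M_X) + M_Y
y = (4.6/6.5)(57 − 54.6) + 56.9
y = 0.707692 × 2.4 + 56.9 = 1.6985 + 56.9 = 58.6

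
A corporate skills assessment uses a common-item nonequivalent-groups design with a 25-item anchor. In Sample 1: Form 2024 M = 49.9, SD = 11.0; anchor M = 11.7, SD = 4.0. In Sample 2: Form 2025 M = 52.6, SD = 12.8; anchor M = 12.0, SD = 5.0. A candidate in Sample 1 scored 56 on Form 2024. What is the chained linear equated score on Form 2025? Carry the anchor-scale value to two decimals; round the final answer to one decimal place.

57.5

Form 2024 → anchor (Sample 1): v = (4.0/11.0)(56 − 49.9) + 11.7 = 13.92
anchor → Form 2025 (Sample 2): y = (12.8/5.0)(13.92 − 12.0) + 52.6 = 57.5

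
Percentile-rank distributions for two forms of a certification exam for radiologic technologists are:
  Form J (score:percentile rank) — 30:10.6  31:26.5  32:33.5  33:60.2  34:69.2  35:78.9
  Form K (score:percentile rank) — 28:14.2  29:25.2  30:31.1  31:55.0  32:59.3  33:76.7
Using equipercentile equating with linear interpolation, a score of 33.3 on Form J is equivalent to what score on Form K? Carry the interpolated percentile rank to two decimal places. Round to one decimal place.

32.2

PR of 33.3 on Form J: 60.2 + (33.3 − 33)/(34 − 33) × (69.2 − 60.2) = 62.90
On Form K, PR 62.90 falls between score 32 (PR 59.3) and 33 (PR 76.7).
Interpolate: 32 + (62.90 − 59.3)/(76.7 − 59.3) × (33 − 32) = 32.2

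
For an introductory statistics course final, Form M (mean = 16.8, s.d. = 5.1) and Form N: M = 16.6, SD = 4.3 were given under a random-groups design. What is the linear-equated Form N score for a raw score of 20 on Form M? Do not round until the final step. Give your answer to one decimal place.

Linear equating: y = (SD_Y/SD_X)(x − M_X) + M_Y
y = (4.3/5.1)(20 − 16.8) + 16.6
y = 0.843137 × 3.2 + 16.6 = 2.6980 + 16.6 = 19.3

19.3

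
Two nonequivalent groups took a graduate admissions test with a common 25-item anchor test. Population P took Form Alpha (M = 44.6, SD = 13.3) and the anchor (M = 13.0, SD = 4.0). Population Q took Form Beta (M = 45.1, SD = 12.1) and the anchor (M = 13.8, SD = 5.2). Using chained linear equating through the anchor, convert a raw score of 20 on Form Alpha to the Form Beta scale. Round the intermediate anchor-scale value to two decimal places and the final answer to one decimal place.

Form Alpha → anchor (Population P): v = (4.0/13.3)(20 − 44.6) + 13.0 = 5.60
anchor → Form Beta (Population Q): y = (12.1/5.2)(5.60 − 13.8) + 45.1 = 26.0

26.0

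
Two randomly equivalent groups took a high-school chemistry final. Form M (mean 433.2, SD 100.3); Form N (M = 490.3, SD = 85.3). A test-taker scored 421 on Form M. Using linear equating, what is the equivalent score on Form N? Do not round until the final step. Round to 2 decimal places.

Linear equating: y = (SD_Y/SD_X)(x − M_X) + M_Y
y = (85.3/100.3)(421 − 433.2) + 490.3
y = 0.850449 × -12.2 + 490.3 = -10.3755 + 490.3 = 479.92

479.92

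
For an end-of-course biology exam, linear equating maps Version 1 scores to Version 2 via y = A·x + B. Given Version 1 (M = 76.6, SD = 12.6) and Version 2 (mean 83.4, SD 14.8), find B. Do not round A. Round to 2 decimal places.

-6.57

A = SD_Y / SD_X = 14.8 / 12.6 = 1.174603
B = M_Y − A·M_X = 83.4 − 1.174603 × 76.6 = -6.57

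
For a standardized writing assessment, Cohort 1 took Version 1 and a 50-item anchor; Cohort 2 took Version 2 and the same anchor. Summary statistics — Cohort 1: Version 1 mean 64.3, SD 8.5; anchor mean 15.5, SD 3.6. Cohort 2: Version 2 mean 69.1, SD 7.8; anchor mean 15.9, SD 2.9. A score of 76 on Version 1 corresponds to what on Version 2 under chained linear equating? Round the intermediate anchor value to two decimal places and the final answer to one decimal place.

81.4

Version 1 → anchor (Cohort 1): v = (3.6/8.5)(76 − 64.3) + 15.5 = 20.46
anchor → Version 2 (Cohort 2): y = (7.8/2.9)(20.46 − 15.9) + 69.1 = 81.4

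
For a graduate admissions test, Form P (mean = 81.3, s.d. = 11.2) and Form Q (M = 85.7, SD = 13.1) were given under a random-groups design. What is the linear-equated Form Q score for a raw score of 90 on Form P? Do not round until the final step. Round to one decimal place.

95.9

Linear equating: y = (SD_Y/SD_X)(x − M_X) + M_Y
y = (13.1/11.2)(90 − 81.3) + 85.7
y = 1.169643 × 8.7 + 85.7 = 10.1759 + 85.7 = 95.9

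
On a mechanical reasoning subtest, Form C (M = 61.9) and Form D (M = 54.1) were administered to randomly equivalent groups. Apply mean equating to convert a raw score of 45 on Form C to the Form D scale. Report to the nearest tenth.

37.2

Mean equating: y = x + (M_Y − M_X) = 45 + (54.1 − 61.9) = 37.2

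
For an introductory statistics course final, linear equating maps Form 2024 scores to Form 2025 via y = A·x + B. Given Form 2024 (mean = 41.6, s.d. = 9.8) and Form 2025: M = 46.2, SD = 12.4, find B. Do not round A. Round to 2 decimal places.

A = SD_Y / SD_X = 12.4 / 9.8 = 1.265306
B = M_Y − A·M_X = 46.2 − 1.265306 × 41.6 = -6.44

-6.44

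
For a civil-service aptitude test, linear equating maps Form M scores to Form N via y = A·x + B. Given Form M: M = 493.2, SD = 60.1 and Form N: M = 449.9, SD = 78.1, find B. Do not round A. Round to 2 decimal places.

A = SD_Y / SD_X = 78.1 / 60.1 = 1.299501
B = M_Y − A·M_X = 449.9 − 1.299501 × 493.2 = -191.01

-191.01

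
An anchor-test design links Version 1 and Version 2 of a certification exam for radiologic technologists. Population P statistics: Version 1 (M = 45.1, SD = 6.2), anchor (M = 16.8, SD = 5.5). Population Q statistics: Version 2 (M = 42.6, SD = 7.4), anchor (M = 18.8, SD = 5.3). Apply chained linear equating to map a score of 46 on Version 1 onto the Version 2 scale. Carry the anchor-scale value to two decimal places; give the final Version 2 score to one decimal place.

Version 1 → anchor (Population P): v = (5.5/6.2)(46 − 45.1) + 16.8 = 17.60
anchor → Version 2 (Population Q): y = (7.4/5.3)(17.60 − 18.8) + 42.6 = 40.9

40.9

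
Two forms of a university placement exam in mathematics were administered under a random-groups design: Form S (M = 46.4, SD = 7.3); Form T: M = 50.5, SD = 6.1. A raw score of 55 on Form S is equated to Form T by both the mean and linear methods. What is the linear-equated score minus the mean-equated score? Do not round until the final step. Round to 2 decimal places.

Mean-equated: 55 + (50.5 − 46.4) = 59.10
Linear-equated: (6.1/7.3)(55 − 46.4) + 50.5 = 57.686
Difference = 57.686 − 59.10 = -1.41

-1.41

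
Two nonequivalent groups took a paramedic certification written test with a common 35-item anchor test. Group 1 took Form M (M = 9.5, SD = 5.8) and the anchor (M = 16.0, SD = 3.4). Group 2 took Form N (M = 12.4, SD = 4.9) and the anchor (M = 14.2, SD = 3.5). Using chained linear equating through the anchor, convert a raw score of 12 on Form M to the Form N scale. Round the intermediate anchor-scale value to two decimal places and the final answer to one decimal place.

Form M → anchor (Group 1): v = (3.4/5.8)(12 − 9.5) + 16.0 = 17.47
anchor → Form N (Group 2): y = (4.9/3.5)(17.47 − 14.2) + 12.4 = 17.0

17.0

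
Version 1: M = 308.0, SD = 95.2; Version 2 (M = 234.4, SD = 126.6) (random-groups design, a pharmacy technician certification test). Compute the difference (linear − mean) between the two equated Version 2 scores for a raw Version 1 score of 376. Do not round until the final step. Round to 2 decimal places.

22.43

Mean-equated: 376 + (234.4 − 308.0) = 302.40
Linear-equated: (126.6/95.2)(376 − 308.0) + 234.4 = 324.829
Difference = 324.829 − 302.40 = 22.43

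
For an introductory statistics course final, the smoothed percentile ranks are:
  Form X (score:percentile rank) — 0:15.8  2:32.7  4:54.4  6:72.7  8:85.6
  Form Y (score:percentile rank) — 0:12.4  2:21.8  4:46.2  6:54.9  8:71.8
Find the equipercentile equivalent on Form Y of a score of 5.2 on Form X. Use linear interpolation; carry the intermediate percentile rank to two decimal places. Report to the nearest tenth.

PR of 5.2 on Form X: 54.4 + (5.2 − 4)/(6 − 4) × (72.7 − 54.4) = 65.38
On Form Y, PR 65.38 falls between score 6 (PR 54.9) and 8 (PR 71.8).
Interpolate: 6 + (65.38 − 54.9)/(71.8 − 54.9) × (8 − 6) = 7.2

7.2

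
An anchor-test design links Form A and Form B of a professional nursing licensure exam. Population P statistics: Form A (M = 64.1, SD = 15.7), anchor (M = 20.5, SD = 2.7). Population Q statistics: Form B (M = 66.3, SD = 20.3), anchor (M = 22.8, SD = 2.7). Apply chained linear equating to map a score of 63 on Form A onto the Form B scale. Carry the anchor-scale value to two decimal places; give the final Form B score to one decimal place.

47.6

Form A → anchor (Population P): v = (2.7/15.7)(63 − 64.1) + 20.5 = 20.31
anchor → Form B (Population Q): y = (20.3/2.7)(20.31 − 22.8) + 66.3 = 47.6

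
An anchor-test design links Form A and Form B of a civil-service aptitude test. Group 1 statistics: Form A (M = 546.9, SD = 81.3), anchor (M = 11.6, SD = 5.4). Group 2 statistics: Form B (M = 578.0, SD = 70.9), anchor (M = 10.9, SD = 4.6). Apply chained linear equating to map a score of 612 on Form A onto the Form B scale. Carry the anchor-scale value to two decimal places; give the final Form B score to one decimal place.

655.4

Form A → anchor (Group 1): v = (5.4/81.3)(612 − 546.9) + 11.6 = 15.92
anchor → Form B (Group 2): y = (70.9/4.6)(15.92 − 10.9) + 578.0 = 655.4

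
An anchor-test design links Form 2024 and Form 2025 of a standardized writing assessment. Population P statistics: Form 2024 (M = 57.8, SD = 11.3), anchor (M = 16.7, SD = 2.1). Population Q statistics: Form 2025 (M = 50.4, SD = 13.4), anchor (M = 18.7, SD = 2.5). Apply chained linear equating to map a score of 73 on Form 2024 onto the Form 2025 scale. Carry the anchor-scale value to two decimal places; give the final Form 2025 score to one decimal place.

54.8

Form 2024 → anchor (Population P): v = (2.1/11.3)(73 − 57.8) + 16.7 = 19.52
anchor → Form 2025 (Population Q): y = (13.4/2.5)(19.52 − 18.7) + 50.4 = 54.8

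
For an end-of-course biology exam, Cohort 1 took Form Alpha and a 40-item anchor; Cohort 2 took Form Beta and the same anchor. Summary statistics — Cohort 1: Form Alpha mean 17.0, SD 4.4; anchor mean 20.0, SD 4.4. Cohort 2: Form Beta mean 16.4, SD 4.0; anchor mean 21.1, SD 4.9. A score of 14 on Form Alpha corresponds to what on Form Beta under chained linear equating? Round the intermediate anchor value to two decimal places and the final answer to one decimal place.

13.1

Form Alpha → anchor (Cohort 1): v = (4.4/4.4)(14 − 17.0) + 20.0 = 17.00
anchor → Form Beta (Cohort 2): y = (4.0/4.9)(17.00 − 21.1) + 16.4 = 13.1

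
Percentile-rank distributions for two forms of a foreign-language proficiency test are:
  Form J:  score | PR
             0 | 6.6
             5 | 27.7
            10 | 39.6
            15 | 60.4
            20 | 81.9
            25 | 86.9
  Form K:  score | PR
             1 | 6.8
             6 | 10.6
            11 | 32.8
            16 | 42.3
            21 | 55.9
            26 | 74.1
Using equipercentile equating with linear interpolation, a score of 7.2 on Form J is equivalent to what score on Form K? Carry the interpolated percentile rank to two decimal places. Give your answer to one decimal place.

11.1

PR of 7.2 on Form J: 27.7 + (7.2 − 5)/(10 − 5) × (39.6 − 27.7) = 32.94
On Form K, PR 32.94 falls between score 11 (PR 32.8) and 16 (PR 42.3).
Interpolate: 11 + (32.94 − 32.8)/(42.3 − 32.8) × (16 − 11) = 11.1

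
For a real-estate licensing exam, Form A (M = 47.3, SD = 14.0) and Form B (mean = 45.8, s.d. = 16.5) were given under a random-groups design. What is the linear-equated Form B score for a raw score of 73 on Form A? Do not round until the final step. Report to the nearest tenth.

76.1

Linear equating: y = (SD_Y/SD_X)(x − M_X) + M_Y
y = (16.5/14.0)(73 − 47.3) + 45.8
y = 1.178571 × 25.7 + 45.8 = 30.2893 + 45.8 = 76.1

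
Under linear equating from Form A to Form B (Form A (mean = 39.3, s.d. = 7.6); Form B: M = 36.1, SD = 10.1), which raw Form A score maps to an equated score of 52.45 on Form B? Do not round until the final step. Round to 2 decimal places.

51.60

Invert y = (SD_Y/SD_X)(x − M_X) + M_Y:
x = (SD_X/SD_Y)(y − M_Y) + M_X = (7.6/10.1)(52.45 − 36.1) + 39.3
x = 0.752475 × 16.350 + 39.3 = 51.60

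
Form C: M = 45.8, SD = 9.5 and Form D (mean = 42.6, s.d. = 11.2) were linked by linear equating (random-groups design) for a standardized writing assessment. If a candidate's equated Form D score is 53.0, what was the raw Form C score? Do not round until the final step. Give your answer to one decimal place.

Invert y = (SD_Y/SD_X)(x − M_X) + M_Y:
x = (SD_X/SD_Y)(y − M_Y) + M_X = (9.5/11.2)(53.0 − 42.6) + 45.8
x = 0.848214 × 10.400 + 45.8 = 54.6

54.6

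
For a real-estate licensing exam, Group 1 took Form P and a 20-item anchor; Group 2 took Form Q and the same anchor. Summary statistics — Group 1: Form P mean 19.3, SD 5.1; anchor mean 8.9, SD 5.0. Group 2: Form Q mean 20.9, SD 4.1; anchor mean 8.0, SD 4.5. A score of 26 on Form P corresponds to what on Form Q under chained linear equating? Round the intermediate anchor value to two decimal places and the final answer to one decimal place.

27.7

Form P → anchor (Group 1): v = (5.0/5.1)(26 − 19.3) + 8.9 = 15.47
anchor → Form Q (Group 2): y = (4.1/4.5)(15.47 − 8.0) + 20.9 = 27.7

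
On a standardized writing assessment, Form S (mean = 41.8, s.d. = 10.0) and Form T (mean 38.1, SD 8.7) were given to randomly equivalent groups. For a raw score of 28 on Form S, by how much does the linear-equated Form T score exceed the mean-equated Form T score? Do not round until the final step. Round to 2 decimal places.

1.79

Mean-equated: 28 + (38.1 − 41.8) = 24.30
Linear-equated: (8.7/10.0)(28 − 41.8) + 38.1 = 26.094
Difference = 26.094 − 24.30 = 1.79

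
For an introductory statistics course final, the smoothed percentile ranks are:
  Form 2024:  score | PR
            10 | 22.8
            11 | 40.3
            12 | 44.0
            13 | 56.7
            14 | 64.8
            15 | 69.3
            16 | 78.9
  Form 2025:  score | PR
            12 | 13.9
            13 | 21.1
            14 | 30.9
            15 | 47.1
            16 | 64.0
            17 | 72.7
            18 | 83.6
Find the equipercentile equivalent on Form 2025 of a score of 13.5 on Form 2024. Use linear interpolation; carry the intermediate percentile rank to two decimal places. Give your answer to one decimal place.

PR of 13.5 on Form 2024: 56.7 + (13.5 − 13)/(14 − 13) × (64.8 − 56.7) = 60.75
On Form 2025, PR 60.75 falls between score 15 (PR 47.1) and 16 (PR 64.0).
Interpolate: 15 + (60.75 − 47.1)/(64.0 − 47.1) × (16 − 15) = 15.8

15.8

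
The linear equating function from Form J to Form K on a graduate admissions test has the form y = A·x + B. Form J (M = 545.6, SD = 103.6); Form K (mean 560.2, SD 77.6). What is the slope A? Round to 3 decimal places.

0.749

A = SD_Y / SD_X = 77.6 / 103.6 = 0.749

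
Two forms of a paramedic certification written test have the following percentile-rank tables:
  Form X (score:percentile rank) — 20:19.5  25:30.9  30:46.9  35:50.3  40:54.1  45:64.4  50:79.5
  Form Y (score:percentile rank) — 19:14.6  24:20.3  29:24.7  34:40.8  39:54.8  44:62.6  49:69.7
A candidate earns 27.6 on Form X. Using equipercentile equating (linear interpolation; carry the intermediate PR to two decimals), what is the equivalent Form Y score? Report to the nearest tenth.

33.5

PR of 27.6 on Form X: 30.9 + (27.6 − 25)/(30 − 25) × (46.9 − 30.9) = 39.22
On Form Y, PR 39.22 falls between score 29 (PR 24.7) and 34 (PR 40.8).
Interpolate: 29 + (39.22 − 24.7)/(40.8 − 24.7) × (34 − 29) = 33.5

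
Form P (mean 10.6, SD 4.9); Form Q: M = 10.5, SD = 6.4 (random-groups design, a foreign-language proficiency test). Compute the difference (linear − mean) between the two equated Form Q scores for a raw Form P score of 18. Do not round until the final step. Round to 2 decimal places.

2.27

Mean-equated: 18 + (10.5 − 10.6) = 17.90
Linear-equated: (6.4/4.9)(18 − 10.6) + 10.5 = 20.165
Difference = 20.165 − 17.90 = 2.27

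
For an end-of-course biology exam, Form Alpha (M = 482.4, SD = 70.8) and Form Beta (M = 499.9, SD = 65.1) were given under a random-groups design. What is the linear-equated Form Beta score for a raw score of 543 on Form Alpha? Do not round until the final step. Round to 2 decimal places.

555.62

Linear equating: y = (SD_Y/SD_X)(x − M_X) + M_Y
y = (65.1/70.8)(543 − 482.4) + 499.9
y = 0.919492 × 60.6 + 499.9 = 55.7212 + 499.9 = 555.62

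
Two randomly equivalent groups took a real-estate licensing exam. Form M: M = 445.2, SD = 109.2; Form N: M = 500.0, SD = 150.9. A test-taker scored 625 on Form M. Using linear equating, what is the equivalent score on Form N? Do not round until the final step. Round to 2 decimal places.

Linear equating: y = (SD_Y/SD_X)(x − M_X) + M_Y
y = (150.9/109.2)(625 − 445.2) + 500.0
y = 1.381868 × 179.8 + 500.0 = 248.4599 + 500.0 = 748.46

748.46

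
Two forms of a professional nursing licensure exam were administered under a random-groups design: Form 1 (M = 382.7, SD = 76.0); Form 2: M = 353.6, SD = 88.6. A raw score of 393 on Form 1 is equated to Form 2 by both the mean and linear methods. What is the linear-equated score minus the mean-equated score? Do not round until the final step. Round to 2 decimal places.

1.71

Mean-equated: 393 + (353.6 − 382.7) = 363.90
Linear-equated: (88.6/76.0)(393 − 382.7) + 353.6 = 365.608
Difference = 365.608 − 363.90 = 1.71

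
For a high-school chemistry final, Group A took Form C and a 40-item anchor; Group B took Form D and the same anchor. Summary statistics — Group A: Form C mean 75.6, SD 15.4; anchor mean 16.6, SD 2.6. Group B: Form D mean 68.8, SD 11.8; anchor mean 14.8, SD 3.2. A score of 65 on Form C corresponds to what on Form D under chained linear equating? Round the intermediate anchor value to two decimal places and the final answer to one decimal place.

Form C → anchor (Group A): v = (2.6/15.4)(65 − 75.6) + 16.6 = 14.81
anchor → Form D (Group B): y = (11.8/3.2)(14.81 − 14.8) + 68.8 = 68.8

68.8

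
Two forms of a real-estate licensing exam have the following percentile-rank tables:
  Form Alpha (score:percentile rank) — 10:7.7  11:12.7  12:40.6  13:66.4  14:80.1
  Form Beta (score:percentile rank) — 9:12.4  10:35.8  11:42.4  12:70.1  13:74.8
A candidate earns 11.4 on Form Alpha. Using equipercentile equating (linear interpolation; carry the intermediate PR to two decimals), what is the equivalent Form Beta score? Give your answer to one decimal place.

PR of 11.4 on Form Alpha: 12.7 + (11.4 − 11)/(12 − 11) × (40.6 − 12.7) = 23.86
On Form Beta, PR 23.86 falls between score 9 (PR 12.4) and 10 (PR 35.8).
Interpolate: 9 + (23.86 − 12.4)/(35.8 − 12.4) × (10 − 9) = 9.5

9.5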